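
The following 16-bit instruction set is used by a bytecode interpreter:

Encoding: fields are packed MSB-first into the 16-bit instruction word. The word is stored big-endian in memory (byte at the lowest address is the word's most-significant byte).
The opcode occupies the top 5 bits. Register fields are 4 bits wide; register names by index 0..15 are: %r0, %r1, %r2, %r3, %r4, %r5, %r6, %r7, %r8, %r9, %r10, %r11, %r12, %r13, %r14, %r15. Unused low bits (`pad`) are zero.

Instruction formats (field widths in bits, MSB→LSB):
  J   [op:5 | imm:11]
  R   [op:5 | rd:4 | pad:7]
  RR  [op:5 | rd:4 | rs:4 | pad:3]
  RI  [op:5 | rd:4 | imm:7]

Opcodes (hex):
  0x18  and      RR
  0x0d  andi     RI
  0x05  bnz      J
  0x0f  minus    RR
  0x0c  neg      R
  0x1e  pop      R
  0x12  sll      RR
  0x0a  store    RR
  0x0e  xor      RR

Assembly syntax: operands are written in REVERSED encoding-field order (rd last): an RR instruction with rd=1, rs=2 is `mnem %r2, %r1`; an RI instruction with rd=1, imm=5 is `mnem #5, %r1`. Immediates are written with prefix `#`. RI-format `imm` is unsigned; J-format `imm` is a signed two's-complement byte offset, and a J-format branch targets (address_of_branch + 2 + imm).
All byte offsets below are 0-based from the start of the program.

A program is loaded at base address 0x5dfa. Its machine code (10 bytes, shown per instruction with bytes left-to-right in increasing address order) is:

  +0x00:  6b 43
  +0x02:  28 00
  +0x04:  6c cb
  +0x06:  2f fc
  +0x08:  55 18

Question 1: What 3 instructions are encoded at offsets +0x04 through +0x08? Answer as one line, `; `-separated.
andi #75, %r9; bnz #-4; store %r3, %r10

off 0x04: read 6c cb as big → 0x6ccb
  opcode bits[15:11]=0xd: andi/RI
  rd: (w>>7)&0xf=0x9 → %r9
  imm: (w>>0)&0x7f=0x4b → #75
off 0x06: read 2f fc as big → 0x2ffc
  opcode bits[15:11]=0x5: bnz/J
  imm: (w>>0)&0x7ff=0x7fc (s11→-4) → #-4
off 0x08: read 55 18 as big → 0x5518
  opcode bits[15:11]=0xa: store/RR
  rd: (w>>7)&0xf=0xa → %r10
  rs: (w>>3)&0xf=0x3 → %r3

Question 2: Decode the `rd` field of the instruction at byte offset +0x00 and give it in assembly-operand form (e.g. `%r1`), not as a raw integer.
+0x00: 6b 43 ⇒ word 0x6b43 (big)
  opcode bits[15:11]=0xd: andi/RI
  [10:7] rd=6 = %r6
  [6:0] imm=67 = #67

%r6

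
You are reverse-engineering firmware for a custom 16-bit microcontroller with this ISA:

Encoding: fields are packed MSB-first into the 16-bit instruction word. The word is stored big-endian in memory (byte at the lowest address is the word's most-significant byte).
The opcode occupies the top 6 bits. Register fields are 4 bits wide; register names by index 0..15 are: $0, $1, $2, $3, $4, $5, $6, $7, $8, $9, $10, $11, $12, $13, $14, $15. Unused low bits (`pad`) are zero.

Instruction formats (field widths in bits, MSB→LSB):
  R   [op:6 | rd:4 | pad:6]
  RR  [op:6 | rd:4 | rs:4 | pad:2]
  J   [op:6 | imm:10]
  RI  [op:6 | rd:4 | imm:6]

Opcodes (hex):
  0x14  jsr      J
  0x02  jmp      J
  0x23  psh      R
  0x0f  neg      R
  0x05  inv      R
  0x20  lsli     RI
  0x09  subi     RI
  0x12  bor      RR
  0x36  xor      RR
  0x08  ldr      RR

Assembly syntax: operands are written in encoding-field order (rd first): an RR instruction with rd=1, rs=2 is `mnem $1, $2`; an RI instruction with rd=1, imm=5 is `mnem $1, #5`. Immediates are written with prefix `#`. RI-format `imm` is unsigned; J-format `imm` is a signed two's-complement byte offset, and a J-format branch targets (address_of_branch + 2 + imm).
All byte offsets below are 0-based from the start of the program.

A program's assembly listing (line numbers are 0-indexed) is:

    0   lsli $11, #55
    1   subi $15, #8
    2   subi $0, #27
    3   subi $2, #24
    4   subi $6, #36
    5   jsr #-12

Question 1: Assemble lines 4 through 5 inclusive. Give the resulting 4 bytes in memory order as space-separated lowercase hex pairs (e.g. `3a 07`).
L4: subi op=0x9:6|rd=6:4|imm=36:6 ⇒ 0x25a4 ⇒ big 25 a4
L5: jsr op=0x14:6|imm=-12:10 ⇒ 0x53f4 ⇒ big 53 f4

25 a4 53 f4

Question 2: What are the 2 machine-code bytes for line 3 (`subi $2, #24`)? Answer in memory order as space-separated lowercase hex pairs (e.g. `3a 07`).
line 3 (subi): pack op=0x9:6|rd=2:4|imm=24:6 = 0x2498; big→ 24 98

24 98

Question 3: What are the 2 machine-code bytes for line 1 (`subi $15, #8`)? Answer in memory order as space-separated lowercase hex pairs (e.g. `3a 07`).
27 c8

L1: subi op=0x9:6|rd=15:4|imm=8:6 ⇒ 0x27c8 ⇒ big 27 c8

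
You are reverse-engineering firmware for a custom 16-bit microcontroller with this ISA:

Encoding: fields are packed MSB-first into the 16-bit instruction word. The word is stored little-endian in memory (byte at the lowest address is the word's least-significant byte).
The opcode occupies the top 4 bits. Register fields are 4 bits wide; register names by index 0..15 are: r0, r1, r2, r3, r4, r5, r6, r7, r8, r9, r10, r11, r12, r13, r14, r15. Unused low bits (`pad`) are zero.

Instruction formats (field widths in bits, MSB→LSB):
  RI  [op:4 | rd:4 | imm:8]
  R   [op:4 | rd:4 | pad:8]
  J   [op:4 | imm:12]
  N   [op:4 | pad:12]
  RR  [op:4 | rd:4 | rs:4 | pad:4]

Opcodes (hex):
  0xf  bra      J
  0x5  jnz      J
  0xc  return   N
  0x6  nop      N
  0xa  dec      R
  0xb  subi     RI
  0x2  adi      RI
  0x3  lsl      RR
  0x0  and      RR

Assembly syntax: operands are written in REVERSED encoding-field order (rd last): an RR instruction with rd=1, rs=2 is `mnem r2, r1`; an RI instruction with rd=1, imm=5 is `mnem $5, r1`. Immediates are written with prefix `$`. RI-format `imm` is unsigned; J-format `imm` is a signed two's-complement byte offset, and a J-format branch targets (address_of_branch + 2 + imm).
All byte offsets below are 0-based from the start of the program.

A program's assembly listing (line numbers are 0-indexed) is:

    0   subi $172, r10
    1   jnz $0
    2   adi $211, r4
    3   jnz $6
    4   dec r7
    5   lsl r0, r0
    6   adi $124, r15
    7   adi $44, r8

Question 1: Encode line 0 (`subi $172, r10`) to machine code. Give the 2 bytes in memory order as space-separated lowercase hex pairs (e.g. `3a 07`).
ac ba

line 0 (subi): pack op=0xb:4|rd=10:4|imm=172:8 = 0xbaac; little→ ac ba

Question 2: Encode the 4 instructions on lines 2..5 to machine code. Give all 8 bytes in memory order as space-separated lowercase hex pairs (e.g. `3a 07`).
d3 24 06 50 00 a7 00 30

L2: adi op=0x2:4|rd=4:4|imm=211:8 ⇒ 0x24d3 ⇒ little d3 24
L3: jnz op=0x5:4|imm=6:12 ⇒ 0x5006 ⇒ little 06 50
L4: dec op=0xa:4|rd=7:4|pad=0:8 ⇒ 0xa700 ⇒ little 00 a7
L5: lsl op=0x3:4|rd=0:4|rs=0:4|pad=0:4 ⇒ 0x3000 ⇒ little 00 30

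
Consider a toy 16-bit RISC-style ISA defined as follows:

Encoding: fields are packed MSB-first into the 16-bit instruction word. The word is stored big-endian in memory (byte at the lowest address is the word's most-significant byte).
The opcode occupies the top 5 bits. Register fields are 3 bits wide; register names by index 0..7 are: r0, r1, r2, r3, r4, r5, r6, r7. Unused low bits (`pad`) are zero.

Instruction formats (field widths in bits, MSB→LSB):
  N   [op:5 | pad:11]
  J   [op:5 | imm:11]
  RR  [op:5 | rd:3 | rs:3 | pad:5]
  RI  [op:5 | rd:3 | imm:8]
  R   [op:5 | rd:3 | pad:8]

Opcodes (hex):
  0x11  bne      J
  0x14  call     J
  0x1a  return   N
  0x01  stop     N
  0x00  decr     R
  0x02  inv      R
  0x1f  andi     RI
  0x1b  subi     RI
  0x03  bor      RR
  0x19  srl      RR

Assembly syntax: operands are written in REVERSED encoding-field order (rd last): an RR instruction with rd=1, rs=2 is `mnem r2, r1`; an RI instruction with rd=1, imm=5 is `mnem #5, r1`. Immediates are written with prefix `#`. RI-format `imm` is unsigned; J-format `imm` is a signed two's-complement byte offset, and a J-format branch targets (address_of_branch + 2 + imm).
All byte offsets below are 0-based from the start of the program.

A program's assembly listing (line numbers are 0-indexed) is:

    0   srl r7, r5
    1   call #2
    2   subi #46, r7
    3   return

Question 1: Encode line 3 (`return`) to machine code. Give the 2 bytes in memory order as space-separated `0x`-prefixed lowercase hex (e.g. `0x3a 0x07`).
3. return fields op=0x1a:5|pad=0:11 → word d000h → d0 00

0xd0 0x00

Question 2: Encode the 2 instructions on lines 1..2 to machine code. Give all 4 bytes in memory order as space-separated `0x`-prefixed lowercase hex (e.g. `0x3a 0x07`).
0xa0 0x02 0xdf 0x2e

line 1 (call): pack op=0x14:5|imm=2:11 = 0xa002; big→ a0 02
line 2 (subi): pack op=0x1b:5|rd=7:3|imm=46:8 = 0xdf2e; big→ df 2e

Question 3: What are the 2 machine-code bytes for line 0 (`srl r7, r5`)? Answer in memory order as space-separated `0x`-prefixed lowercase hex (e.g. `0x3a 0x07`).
line 0 (srl): pack op=0x19:5|rd=5:3|rs=7:3|pad=0:5 = 0xcde0; big→ cd e0

0xcd 0xe0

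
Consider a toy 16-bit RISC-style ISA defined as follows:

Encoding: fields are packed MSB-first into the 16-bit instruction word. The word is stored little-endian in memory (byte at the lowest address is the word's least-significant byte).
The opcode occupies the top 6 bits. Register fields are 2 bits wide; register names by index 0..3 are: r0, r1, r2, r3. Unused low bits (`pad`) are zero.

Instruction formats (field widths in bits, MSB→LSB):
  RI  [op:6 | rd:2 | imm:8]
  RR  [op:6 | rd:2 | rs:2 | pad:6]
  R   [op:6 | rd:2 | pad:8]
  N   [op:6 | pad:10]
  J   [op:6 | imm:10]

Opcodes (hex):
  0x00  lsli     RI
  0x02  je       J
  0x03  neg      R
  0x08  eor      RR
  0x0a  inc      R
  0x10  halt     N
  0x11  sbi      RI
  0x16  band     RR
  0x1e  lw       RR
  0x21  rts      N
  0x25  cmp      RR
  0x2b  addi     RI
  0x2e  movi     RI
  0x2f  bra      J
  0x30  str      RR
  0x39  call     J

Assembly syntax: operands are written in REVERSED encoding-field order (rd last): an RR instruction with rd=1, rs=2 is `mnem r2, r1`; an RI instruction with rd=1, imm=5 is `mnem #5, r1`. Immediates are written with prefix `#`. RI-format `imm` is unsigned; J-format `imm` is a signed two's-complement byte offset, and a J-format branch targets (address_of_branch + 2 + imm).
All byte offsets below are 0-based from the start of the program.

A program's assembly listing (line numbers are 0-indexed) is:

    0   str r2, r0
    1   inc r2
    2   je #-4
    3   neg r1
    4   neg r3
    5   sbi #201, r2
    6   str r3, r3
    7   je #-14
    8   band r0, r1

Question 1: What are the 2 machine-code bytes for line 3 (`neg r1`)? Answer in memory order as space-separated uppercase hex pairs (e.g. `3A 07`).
L3: neg op=0x3:6|rd=1:2|pad=0:8 ⇒ 0x0d00 ⇒ little 00 0d

00 0D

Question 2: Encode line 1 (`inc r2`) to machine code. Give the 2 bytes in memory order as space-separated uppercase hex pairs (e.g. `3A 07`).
L1: inc op=0xa:6|rd=2:2|pad=0:8 ⇒ 0x2a00 ⇒ little 00 2a

00 2A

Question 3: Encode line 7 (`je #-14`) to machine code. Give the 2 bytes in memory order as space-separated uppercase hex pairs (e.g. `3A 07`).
F2 0B

line 7 (je): pack op=0x2:6|imm=-14:10 = 0x0bf2; little→ f2 0b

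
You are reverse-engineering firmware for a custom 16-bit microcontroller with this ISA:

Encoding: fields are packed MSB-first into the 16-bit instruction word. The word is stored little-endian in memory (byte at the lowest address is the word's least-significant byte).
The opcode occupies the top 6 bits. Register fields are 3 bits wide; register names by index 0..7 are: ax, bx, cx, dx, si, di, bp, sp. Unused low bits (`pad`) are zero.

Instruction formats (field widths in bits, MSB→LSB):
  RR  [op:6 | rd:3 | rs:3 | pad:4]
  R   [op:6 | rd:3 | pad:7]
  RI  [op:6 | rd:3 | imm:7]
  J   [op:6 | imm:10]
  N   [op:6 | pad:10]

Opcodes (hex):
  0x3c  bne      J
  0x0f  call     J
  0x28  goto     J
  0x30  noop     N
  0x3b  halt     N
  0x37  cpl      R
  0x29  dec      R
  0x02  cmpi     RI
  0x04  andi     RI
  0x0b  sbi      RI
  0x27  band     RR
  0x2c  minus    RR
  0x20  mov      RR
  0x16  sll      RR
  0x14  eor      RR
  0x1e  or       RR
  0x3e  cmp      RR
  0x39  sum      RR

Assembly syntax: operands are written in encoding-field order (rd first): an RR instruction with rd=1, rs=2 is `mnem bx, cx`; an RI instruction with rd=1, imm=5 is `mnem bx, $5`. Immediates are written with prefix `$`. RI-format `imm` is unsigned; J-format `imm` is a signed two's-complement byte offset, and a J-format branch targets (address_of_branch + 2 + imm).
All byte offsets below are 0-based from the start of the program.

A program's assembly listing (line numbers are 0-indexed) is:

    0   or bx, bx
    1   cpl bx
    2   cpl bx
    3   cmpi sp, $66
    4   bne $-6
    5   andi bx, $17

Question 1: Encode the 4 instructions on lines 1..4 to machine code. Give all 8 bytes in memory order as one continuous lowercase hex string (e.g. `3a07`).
80dc80dcc20bfaf3

1. cpl fields op=0x37:6|rd=1:3|pad=0:7 → word dc80h → 80 dc
2. cpl fields op=0x37:6|rd=1:3|pad=0:7 → word dc80h → 80 dc
3. cmpi fields op=0x2:6|rd=7:3|imm=66:7 → word 0bc2h → c2 0b
4. bne fields op=0x3c:6|imm=-6:10 → word f3fah → fa f3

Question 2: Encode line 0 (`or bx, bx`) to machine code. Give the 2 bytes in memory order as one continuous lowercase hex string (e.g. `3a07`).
9078

line 0 (or): pack op=0x1e:6|rd=1:3|rs=1:3|pad=0:4 = 0x7890; little→ 90 78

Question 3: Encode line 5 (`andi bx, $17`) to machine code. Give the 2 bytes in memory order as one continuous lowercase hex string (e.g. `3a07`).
9110

5. andi fields op=0x4:6|rd=1:3|imm=17:7 → word 1091h → 91 10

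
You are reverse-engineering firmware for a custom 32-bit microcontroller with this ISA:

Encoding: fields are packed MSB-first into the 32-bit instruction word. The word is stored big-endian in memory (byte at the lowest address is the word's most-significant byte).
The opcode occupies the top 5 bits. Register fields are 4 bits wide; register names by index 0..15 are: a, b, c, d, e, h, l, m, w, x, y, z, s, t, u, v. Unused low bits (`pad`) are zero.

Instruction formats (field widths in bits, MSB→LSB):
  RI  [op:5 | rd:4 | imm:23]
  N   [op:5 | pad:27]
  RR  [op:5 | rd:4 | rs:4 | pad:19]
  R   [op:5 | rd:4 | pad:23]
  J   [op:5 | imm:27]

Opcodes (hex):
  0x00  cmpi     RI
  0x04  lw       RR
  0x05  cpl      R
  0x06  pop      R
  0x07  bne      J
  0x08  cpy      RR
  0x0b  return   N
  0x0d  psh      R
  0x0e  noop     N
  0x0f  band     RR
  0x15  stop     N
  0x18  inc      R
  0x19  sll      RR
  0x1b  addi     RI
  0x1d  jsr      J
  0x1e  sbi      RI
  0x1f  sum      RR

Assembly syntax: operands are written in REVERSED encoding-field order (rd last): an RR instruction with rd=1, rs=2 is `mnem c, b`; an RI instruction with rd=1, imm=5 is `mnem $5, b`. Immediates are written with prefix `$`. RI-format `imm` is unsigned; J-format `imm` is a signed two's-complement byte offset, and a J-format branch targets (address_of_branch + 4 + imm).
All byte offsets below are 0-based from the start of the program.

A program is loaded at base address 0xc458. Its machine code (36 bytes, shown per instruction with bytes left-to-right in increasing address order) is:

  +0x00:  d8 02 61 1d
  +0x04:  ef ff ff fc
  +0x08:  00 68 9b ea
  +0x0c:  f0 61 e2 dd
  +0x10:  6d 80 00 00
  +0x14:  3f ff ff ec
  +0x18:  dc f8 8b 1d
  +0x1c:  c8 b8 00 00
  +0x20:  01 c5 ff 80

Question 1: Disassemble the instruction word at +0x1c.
[1c] c8 b8 00 00 → 0xc8b80000
  op=0xc8b80000>>27=0x19 ⇒ sll (RR)
  [26:23] rd=1 = b
  [22:19] rs=7 = m

sll m, b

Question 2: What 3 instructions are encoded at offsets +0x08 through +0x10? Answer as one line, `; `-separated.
off 0x08: read 00 68 9b ea as big → 0x00689bea
  top 5b → 0x0 → cmpi [RI]
  rd@[26:23]=0x0 ⇒ a
  imm@[22:0]=0x689bea ⇒ $6855658
off 0x0c: read f0 61 e2 dd as big → 0xf061e2dd
  top 5b → 0x1e → sbi [RI]
  rd@[26:23]=0x0 ⇒ a
  imm@[22:0]=0x61e2dd ⇒ $6415069
off 0x10: read 6d 80 00 00 as big → 0x6d800000
  top 5b → 0xd → psh [R]
  rd@[26:23]=0xb ⇒ z

cmpi $6855658, a; sbi $6415069, a; psh z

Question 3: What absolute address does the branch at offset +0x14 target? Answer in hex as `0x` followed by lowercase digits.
0xc45c

+0x14: 3f ff ff ec ⇒ word 0x3fffffec (big)
  opcode bits[31:27]=0x7: bne/J
  [26:0] imm=134217708 (s27→-20) = $-20
  target = base 0xc458 + off 0x14 + 4 + imm -20 = 0xc45c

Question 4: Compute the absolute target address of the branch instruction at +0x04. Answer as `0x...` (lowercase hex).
0xc45c

+0x04: ef ff ff fc ⇒ word 0xeffffffc (big)
  opcode bits[31:27]=0x1d: jsr/J
  imm: (w>>0)&0x7ffffff=0x7fffffc (s27→-4) → $-4
  target = base 0xc458 + off 0x04 + 4 + imm -4 = 0xc45c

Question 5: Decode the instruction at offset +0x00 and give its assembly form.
+0x00: d8 02 61 1d ⇒ word 0xd802611d (big)
  top 5b → 0x1b → addi [RI]
  [26:23] rd=0 = a
  [22:0] imm=155933 = $155933

addi $155933, a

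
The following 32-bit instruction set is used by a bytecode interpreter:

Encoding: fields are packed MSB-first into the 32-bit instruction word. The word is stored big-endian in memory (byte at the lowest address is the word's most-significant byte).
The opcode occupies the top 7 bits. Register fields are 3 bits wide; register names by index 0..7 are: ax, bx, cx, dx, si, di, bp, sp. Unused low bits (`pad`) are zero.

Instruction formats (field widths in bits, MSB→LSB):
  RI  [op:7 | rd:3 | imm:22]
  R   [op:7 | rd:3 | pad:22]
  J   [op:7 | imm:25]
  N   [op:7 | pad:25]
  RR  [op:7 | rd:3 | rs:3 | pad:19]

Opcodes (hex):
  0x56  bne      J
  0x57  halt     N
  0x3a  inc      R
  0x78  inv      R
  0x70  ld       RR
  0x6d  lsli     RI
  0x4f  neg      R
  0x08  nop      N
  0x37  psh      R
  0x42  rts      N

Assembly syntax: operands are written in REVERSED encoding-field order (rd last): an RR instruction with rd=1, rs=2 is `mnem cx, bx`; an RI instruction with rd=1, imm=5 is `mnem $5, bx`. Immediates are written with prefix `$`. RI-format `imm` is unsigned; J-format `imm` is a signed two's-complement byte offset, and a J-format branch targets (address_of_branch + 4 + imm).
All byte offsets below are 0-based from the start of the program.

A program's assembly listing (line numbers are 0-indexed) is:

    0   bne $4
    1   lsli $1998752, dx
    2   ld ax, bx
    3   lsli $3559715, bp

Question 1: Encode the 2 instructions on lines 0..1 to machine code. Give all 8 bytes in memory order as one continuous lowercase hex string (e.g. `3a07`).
ac000004dade7fa0

L0: bne op=0x56:7|imm=4:25 ⇒ 0xac000004 ⇒ big ac 00 00 04
L1: lsli op=0x6d:7|rd=3:3|imm=1998752:22 ⇒ 0xdade7fa0 ⇒ big da de 7f a0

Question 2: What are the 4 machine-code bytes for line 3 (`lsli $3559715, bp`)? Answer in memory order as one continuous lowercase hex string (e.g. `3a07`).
dbb65123

3. lsli fields op=0x6d:7|rd=6:3|imm=3559715:22 → word dbb65123h → db b6 51 23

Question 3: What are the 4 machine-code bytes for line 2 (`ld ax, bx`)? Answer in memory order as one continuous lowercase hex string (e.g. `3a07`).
e0400000

L2: ld op=0x70:7|rd=1:3|rs=0:3|pad=0:19 ⇒ 0xe0400000 ⇒ big e0 40 00 00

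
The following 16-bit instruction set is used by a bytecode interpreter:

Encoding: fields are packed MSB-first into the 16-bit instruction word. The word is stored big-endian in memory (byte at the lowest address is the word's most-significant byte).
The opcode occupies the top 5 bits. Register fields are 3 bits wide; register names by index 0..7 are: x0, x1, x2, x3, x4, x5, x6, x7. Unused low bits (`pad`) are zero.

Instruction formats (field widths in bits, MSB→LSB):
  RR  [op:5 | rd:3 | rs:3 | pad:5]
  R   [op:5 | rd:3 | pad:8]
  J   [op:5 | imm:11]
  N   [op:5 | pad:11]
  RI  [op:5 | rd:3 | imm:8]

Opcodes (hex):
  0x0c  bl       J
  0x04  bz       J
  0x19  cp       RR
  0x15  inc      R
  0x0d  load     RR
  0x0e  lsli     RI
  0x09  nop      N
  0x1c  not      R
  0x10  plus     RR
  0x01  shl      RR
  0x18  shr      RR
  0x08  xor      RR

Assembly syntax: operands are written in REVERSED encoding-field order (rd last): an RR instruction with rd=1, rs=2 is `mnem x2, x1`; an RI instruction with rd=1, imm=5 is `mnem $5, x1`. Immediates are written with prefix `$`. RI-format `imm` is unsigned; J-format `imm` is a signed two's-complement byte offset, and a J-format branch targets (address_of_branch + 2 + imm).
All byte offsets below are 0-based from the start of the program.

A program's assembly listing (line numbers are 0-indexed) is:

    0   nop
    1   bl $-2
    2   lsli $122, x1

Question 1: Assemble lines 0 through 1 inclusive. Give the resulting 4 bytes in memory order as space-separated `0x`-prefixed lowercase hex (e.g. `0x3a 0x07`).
line 0 (nop): pack op=0x9:5|pad=0:11 = 0x4800; big→ 48 00
line 1 (bl): pack op=0xc:5|imm=-2:11 = 0x67fe; big→ 67 fe

0x48 0x00 0x67 0xfe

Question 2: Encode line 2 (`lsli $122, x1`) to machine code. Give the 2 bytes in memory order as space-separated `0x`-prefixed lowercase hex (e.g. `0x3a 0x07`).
0x71 0x7a

L2: lsli op=0xe:5|rd=1:3|imm=122:8 ⇒ 0x717a ⇒ big 71 7a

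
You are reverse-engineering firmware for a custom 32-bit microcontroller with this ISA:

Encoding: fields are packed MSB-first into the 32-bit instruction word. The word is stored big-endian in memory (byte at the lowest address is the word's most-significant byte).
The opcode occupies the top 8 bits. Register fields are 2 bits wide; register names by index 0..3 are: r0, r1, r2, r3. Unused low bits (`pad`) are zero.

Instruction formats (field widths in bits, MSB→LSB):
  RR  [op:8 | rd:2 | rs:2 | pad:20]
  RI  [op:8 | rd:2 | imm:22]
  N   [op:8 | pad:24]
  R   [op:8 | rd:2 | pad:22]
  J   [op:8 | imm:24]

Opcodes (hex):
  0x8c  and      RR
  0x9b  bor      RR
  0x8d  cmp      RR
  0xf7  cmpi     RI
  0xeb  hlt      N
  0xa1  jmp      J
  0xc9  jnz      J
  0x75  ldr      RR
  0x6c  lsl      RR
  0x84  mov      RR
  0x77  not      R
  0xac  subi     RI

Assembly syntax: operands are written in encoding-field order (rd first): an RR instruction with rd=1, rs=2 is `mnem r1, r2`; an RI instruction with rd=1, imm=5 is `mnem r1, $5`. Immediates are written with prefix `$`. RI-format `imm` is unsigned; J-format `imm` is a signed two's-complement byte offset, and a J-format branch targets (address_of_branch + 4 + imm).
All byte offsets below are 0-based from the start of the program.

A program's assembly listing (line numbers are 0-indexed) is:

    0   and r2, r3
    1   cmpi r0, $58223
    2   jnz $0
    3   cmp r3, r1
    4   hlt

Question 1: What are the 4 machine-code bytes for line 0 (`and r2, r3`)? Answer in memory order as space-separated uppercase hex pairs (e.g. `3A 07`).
line 0 (and): pack op=0x8c:8|rd=2:2|rs=3:2|pad=0:20 = 0x8cb00000; big→ 8c b0 00 00

8C B0 00 00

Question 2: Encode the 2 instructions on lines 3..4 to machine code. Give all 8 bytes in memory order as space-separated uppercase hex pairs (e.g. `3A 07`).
L3: cmp op=0x8d:8|rd=3:2|rs=1:2|pad=0:20 ⇒ 0x8dd00000 ⇒ big 8d d0 00 00
L4: hlt op=0xeb:8|pad=0:24 ⇒ 0xeb000000 ⇒ big eb 00 00 00

8D D0 00 00 EB 00 00 00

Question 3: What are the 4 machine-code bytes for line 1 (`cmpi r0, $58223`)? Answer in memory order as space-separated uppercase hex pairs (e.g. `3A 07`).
F7 00 E3 6F

L1: cmpi op=0xf7:8|rd=0:2|imm=58223:22 ⇒ 0xf700e36f ⇒ big f7 00 e3 6f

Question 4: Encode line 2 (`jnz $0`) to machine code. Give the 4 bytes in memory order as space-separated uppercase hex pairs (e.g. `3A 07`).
C9 00 00 00

2. jnz fields op=0xc9:8|imm=0:24 → word c9000000h → c9 00 00 00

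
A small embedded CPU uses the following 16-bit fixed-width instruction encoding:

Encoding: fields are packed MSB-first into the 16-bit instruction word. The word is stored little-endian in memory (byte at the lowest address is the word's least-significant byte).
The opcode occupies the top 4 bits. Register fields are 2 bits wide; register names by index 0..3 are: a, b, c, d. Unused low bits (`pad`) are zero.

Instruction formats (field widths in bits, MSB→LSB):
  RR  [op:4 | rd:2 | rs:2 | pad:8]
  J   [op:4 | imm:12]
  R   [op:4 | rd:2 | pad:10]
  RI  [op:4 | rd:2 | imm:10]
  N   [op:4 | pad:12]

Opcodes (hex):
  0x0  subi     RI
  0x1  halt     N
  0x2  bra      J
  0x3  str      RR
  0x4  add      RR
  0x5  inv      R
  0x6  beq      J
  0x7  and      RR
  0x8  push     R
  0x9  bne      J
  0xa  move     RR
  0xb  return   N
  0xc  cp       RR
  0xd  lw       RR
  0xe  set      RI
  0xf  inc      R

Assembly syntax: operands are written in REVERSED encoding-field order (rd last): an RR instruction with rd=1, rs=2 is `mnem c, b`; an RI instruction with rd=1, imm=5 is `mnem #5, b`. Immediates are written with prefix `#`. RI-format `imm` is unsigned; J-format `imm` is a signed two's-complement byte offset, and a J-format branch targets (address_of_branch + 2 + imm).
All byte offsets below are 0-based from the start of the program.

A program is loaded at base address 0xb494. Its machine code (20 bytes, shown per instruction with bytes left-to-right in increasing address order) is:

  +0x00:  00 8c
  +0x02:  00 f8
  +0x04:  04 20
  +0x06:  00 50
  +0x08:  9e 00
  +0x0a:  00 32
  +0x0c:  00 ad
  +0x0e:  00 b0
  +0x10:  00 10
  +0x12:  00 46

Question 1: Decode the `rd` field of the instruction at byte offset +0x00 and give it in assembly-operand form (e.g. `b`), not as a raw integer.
off 0x00: read 00 8c as little → 0x8c00
  opcode bits[15:12]=0x8: push/R
  rd: (w>>10)&0x3=0x3 → d

d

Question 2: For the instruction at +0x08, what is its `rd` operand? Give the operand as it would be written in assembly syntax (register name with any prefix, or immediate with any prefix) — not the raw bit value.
+0x08: 9e 00 ⇒ word 0x009e (little)
  opcode bits[15:12]=0x0: subi/RI
  [11:10] rd=0 = a
  [9:0] imm=158 = #158

a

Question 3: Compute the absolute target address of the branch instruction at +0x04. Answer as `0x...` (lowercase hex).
0xb49e

[04] 04 20 → 0x2004
  top 4b → 0x2 → bra [J]
  imm@[11:0]=0x4 ⇒ #4
  target = base 0xb494 + off 0x04 + 2 + imm 4 = 0xb49e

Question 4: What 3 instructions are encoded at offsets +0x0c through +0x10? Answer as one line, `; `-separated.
move b, d; return; halt

off 0x0c: read 00 ad as little → 0xad00
  op=0xad00>>12=0xa ⇒ move (RR)
  rd@[11:10]=0x3 ⇒ d
  rs@[9:8]=0x1 ⇒ b
off 0x0e: read 00 b0 as little → 0xb000
  op=0xb000>>12=0xb ⇒ return (N)
off 0x10: read 00 10 as little → 0x1000
  op=0x1000>>12=0x1 ⇒ halt (N)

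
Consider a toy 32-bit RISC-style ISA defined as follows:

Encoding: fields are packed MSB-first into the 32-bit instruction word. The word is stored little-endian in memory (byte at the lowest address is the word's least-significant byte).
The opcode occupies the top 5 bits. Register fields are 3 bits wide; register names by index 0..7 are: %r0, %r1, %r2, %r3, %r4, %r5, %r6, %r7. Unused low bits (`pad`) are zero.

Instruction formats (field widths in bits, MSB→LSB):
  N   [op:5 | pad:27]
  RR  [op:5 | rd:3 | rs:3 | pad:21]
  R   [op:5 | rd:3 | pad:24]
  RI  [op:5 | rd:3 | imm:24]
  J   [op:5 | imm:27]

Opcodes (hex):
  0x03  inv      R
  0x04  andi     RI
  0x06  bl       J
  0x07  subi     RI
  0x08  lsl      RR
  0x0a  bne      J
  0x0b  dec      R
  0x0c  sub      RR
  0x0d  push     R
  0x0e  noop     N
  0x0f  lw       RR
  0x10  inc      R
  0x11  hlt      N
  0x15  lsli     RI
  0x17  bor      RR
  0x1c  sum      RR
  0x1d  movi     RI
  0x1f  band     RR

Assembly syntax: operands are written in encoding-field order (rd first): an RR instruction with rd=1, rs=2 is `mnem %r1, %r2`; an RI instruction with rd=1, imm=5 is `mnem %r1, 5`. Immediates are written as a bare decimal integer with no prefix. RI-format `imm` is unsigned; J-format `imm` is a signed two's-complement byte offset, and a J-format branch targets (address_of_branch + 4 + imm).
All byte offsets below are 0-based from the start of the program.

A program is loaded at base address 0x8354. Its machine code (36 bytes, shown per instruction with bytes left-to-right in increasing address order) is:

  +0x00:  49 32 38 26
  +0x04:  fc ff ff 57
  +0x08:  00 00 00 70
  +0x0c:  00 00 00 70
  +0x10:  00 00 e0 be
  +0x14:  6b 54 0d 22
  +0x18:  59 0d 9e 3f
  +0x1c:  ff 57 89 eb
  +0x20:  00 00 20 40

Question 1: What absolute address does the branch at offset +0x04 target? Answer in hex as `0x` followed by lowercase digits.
0x8358

+0x04: fc ff ff 57 ⇒ word 0x57fffffc (little)
  op=0x57fffffc>>27=0xa ⇒ bne (J)
  imm: (w>>0)&0x7ffffff=0x7fffffc (s27→-4) → -4
  target = base 0x8354 + off 0x04 + 4 + imm -4 = 0x8358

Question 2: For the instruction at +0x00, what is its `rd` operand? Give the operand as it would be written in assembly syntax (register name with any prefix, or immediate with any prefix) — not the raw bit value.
%r6

@+00  little-endian(49 32 38 26) = 0x26383249
  opcode bits[31:27]=0x4: andi/RI
  [26:24] rd=6 = %r6
  [23:0] imm=3682889 = 3682889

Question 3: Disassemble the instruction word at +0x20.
@+20  little-endian(00 00 20 40) = 0x40200000
  op=0x40200000>>27=0x8 ⇒ lsl (RR)
  rd: (w>>24)&0x7=0x0 → %r0
  rs: (w>>21)&0x7=0x1 → %r1

lsl %r0, %r1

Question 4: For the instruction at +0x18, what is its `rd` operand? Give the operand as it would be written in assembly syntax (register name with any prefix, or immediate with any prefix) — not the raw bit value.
@+18  little-endian(59 0d 9e 3f) = 0x3f9e0d59
  opcode bits[31:27]=0x7: subi/RI
  rd: (w>>24)&0x7=0x7 → %r7
  imm: (w>>0)&0xffffff=0x9e0d59 → 10358105

%r7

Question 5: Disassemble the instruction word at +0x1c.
off 0x1c: read ff 57 89 eb as little → 0xeb8957ff
  op=0xeb8957ff>>27=0x1d ⇒ movi (RI)
  rd@[26:24]=0x3 ⇒ %r3
  imm@[23:0]=0x8957ff ⇒ 9000959

movi %r3, 9000959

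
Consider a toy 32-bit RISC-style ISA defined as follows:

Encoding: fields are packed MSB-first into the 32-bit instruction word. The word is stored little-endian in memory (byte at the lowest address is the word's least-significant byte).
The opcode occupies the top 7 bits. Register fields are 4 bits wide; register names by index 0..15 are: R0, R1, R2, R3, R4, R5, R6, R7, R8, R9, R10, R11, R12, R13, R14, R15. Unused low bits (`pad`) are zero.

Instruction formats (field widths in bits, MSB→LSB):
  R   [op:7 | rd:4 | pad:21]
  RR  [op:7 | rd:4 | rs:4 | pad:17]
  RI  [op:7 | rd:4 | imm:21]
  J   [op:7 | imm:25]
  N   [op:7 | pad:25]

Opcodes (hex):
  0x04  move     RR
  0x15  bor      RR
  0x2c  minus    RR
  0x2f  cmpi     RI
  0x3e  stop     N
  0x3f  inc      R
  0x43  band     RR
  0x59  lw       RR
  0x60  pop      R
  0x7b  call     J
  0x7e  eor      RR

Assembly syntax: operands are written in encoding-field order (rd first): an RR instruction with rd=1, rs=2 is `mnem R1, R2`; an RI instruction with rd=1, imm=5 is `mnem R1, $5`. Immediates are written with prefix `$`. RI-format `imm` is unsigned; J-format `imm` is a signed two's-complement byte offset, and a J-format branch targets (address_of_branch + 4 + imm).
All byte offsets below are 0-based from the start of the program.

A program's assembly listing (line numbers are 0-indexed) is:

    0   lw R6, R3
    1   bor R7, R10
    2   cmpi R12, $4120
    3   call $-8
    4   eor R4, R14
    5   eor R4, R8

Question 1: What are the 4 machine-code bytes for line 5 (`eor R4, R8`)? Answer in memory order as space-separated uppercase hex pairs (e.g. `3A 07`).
line 5 (eor): pack op=0x7e:7|rd=4:4|rs=8:4|pad=0:17 = 0xfc900000; little→ 00 00 90 fc

00 00 90 FC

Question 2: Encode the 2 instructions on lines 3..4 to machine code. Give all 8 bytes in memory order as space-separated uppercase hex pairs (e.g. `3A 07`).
F8 FF FF F7 00 00 9C FC

3. call fields op=0x7b:7|imm=-8:25 → word f7fffff8h → f8 ff ff f7
4. eor fields op=0x7e:7|rd=4:4|rs=14:4|pad=0:17 → word fc9c0000h → 00 00 9c fc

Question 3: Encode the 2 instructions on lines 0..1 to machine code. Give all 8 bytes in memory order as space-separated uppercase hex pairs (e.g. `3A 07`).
00 00 C6 B2 00 00 F4 2A

L0: lw op=0x59:7|rd=6:4|rs=3:4|pad=0:17 ⇒ 0xb2c60000 ⇒ little 00 00 c6 b2
L1: bor op=0x15:7|rd=7:4|rs=10:4|pad=0:17 ⇒ 0x2af40000 ⇒ little 00 00 f4 2a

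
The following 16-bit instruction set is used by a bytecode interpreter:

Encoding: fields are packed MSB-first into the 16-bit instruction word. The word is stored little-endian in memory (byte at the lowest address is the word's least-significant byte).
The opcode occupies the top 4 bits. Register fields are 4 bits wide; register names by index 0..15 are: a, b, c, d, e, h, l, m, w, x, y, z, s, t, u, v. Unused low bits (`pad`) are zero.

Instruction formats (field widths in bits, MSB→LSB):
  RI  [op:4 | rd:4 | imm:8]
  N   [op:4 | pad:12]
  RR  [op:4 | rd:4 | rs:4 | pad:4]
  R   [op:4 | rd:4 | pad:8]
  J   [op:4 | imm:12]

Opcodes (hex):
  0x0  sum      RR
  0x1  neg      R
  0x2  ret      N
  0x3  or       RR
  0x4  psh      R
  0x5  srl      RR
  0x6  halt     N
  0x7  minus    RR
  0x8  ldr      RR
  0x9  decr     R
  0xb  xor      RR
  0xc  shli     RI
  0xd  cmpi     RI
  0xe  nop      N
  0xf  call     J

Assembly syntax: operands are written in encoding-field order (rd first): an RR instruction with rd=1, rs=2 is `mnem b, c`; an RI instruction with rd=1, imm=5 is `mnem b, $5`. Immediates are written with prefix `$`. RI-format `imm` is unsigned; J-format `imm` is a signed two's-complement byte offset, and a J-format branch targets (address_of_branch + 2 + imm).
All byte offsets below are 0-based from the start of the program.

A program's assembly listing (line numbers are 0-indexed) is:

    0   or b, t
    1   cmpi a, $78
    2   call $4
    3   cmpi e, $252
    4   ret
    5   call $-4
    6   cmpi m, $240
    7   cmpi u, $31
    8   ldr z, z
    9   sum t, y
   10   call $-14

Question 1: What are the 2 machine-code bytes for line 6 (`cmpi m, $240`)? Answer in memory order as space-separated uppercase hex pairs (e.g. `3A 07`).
6. cmpi fields op=0xd:4|rd=7:4|imm=240:8 → word d7f0h → f0 d7

F0 D7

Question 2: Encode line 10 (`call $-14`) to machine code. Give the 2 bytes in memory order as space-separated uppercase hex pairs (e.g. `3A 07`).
F2 FF

10. call fields op=0xf:4|imm=-14:12 → word fff2h → f2 ff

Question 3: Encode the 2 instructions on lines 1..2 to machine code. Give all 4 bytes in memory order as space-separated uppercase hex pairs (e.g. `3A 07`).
4E D0 04 F0

1. cmpi fields op=0xd:4|rd=0:4|imm=78:8 → word d04eh → 4e d0
2. call fields op=0xf:4|imm=4:12 → word f004h → 04 f0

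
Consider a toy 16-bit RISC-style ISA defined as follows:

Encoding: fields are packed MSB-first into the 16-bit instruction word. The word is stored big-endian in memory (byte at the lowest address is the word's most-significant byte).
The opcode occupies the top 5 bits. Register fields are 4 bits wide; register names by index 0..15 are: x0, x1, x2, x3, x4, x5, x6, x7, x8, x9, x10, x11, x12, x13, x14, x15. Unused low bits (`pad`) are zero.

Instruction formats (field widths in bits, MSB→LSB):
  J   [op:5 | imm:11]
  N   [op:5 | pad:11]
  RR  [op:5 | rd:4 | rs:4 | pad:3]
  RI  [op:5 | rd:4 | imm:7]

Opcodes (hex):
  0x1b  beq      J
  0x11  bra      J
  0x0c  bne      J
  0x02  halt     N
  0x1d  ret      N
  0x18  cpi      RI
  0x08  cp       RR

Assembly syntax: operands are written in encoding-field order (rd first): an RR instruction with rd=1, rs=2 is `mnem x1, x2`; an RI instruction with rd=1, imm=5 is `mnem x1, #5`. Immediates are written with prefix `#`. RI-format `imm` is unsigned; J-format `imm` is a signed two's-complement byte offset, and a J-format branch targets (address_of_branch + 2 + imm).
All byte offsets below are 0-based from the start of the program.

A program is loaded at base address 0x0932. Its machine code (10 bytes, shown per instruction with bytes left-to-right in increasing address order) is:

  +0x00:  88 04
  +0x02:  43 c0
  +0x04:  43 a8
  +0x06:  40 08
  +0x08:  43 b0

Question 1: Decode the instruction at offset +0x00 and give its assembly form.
bra #4

@+00  big-endian(88 04) = 0x8804
  opcode bits[15:11]=0x11: bra/J
  [10:0] imm=4 = #4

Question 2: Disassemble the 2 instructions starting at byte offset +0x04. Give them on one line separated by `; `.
[04] 43 a8 → 0x43a8
  opcode bits[15:11]=0x8: cp/RR
  [10:7] rd=7 = x7
  [6:3] rs=5 = x5
[06] 40 08 → 0x4008
  opcode bits[15:11]=0x8: cp/RR
  [10:7] rd=0 = x0
  [6:3] rs=1 = x1

cp x7, x5; cp x0, x1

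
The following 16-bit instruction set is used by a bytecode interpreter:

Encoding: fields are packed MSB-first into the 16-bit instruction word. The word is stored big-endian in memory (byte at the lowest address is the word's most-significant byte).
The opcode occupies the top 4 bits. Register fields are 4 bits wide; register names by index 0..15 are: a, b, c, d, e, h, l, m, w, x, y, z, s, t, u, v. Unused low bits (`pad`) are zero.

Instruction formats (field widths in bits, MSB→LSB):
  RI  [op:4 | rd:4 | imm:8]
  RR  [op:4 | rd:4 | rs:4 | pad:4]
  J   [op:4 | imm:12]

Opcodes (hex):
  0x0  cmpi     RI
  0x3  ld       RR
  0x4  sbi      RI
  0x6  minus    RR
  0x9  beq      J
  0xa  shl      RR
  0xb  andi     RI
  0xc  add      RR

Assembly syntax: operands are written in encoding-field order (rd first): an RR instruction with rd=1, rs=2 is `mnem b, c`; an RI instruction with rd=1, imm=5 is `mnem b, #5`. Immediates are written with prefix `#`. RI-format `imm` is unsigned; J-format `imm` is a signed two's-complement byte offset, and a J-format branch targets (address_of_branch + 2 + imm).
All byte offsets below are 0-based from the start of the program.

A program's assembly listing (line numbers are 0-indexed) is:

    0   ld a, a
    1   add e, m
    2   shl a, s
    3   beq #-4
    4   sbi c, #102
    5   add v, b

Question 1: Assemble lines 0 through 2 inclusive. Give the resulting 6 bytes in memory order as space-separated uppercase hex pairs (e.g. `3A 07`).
0. ld fields op=0x3:4|rd=0:4|rs=0:4|pad=0:4 → word 3000h → 30 00
1. add fields op=0xc:4|rd=4:4|rs=7:4|pad=0:4 → word c470h → c4 70
2. shl fields op=0xa:4|rd=0:4|rs=12:4|pad=0:4 → word a0c0h → a0 c0

30 00 C4 70 A0 C0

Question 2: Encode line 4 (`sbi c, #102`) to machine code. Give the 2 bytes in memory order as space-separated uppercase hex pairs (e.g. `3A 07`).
L4: sbi op=0x4:4|rd=2:4|imm=102:8 ⇒ 0x4266 ⇒ big 42 66

42 66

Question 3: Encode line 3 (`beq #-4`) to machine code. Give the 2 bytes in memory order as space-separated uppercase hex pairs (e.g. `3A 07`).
3. beq fields op=0x9:4|imm=-4:12 → word 9ffch → 9f fc

9F FC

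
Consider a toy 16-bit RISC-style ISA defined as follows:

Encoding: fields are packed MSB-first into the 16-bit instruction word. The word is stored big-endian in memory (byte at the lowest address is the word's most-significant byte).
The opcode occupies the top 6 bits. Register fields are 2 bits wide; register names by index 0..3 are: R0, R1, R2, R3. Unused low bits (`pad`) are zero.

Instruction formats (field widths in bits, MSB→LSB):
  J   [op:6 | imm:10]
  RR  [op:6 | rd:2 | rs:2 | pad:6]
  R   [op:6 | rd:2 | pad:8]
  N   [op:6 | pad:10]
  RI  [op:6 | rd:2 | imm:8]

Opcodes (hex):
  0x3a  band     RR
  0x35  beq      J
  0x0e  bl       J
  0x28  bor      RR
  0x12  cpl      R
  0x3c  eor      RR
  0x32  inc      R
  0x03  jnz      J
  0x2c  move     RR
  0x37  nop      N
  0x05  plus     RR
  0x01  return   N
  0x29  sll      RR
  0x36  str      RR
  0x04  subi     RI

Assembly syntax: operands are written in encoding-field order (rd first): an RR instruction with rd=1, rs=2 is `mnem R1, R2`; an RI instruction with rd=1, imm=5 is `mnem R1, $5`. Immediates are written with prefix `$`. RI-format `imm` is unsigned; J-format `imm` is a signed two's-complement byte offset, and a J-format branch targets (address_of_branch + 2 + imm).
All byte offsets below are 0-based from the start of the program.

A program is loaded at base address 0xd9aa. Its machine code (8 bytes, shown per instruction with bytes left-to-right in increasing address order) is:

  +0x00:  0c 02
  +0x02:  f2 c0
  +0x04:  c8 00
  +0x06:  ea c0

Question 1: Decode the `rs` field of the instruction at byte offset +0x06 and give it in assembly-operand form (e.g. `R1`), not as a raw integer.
R3

off 0x06: read ea c0 as big → 0xeac0
  top 6b → 0x3a → band [RR]
  [9:8] rd=2 = R2
  [7:6] rs=3 = R3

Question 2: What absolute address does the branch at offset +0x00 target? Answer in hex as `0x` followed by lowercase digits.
+0x00: 0c 02 ⇒ word 0x0c02 (big)
  opcode bits[15:10]=0x3: jnz/J
  [9:0] imm=2 = $2
  target = base 0xd9aa + off 0x00 + 2 + imm 2 = 0xd9ae

0xd9ae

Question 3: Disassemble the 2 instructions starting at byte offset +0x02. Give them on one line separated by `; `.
eor R2, R3; inc R0

+0x02: f2 c0 ⇒ word 0xf2c0 (big)
  top 6b → 0x3c → eor [RR]
  rd: (w>>8)&0x3=0x2 → R2
  rs: (w>>6)&0x3=0x3 → R3
+0x04: c8 00 ⇒ word 0xc800 (big)
  top 6b → 0x32 → inc [R]
  rd: (w>>8)&0x3=0x0 → R0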